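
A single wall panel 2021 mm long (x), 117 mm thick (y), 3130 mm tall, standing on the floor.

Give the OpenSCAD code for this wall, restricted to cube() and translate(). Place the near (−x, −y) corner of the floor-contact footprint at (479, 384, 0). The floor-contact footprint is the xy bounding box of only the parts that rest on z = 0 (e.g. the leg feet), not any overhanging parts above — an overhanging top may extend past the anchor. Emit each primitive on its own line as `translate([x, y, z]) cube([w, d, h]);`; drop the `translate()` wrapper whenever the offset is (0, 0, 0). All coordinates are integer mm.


translate([479, 384, 0]) cube([2021, 117, 3130]);


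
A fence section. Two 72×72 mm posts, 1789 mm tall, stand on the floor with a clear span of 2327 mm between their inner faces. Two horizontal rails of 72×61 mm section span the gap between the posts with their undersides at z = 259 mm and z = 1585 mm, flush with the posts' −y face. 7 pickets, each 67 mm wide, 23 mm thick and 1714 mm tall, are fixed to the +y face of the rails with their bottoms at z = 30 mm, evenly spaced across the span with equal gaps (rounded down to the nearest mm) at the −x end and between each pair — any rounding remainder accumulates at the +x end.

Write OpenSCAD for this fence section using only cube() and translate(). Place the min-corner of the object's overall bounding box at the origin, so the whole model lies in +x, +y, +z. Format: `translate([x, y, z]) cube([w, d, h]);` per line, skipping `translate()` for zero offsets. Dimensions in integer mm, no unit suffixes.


cube([72, 72, 1789]);
translate([2399, 0, 0]) cube([72, 72, 1789]);
translate([72, 0, 259]) cube([2327, 72, 61]);
translate([72, 0, 1585]) cube([2327, 72, 61]);
translate([304, 72, 30]) cube([67, 23, 1714]);
translate([603, 72, 30]) cube([67, 23, 1714]);
translate([902, 72, 30]) cube([67, 23, 1714]);
translate([1201, 72, 30]) cube([67, 23, 1714]);
translate([1500, 72, 30]) cube([67, 23, 1714]);
translate([1799, 72, 30]) cube([67, 23, 1714]);
translate([2098, 72, 30]) cube([67, 23, 1714]);


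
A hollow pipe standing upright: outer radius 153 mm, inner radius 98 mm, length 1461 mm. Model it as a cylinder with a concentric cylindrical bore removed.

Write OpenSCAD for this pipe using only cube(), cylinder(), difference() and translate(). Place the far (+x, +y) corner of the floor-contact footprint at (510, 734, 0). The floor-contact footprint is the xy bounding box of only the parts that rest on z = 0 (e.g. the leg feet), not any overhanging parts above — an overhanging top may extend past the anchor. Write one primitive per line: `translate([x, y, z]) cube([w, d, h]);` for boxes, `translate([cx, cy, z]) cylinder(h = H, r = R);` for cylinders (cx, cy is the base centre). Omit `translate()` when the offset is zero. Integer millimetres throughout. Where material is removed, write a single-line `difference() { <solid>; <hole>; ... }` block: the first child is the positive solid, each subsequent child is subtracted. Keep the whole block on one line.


difference() { translate([357, 581, 0]) cylinder(h = 1461, r = 153); translate([357, 581, 0]) cylinder(h = 1461, r = 98); }


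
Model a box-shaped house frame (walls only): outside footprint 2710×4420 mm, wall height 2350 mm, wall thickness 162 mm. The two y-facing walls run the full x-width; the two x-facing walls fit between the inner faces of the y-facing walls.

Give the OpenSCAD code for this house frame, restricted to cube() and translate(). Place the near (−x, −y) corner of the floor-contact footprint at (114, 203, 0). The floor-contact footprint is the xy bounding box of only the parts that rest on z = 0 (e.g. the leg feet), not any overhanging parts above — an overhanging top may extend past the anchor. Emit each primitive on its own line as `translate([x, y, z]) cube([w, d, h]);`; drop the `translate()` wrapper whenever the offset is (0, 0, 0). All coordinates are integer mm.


translate([114, 203, 0]) cube([2710, 162, 2350]);
translate([114, 4461, 0]) cube([2710, 162, 2350]);
translate([114, 365, 0]) cube([162, 4096, 2350]);
translate([2662, 365, 0]) cube([162, 4096, 2350]);


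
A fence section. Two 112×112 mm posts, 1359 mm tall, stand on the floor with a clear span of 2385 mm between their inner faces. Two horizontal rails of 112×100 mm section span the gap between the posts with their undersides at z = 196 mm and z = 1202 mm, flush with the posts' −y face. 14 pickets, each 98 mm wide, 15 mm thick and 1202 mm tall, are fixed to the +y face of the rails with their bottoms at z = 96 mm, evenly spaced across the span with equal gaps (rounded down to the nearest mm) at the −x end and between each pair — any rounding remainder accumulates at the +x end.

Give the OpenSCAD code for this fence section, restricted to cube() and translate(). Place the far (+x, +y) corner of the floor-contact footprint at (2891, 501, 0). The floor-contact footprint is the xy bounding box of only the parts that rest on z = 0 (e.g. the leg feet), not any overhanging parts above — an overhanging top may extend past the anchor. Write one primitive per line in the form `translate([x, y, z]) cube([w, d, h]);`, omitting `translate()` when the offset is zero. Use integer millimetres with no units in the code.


translate([282, 389, 0]) cube([112, 112, 1359]);
translate([2779, 389, 0]) cube([112, 112, 1359]);
translate([394, 389, 196]) cube([2385, 112, 100]);
translate([394, 389, 1202]) cube([2385, 112, 100]);
translate([461, 501, 96]) cube([98, 15, 1202]);
translate([626, 501, 96]) cube([98, 15, 1202]);
translate([791, 501, 96]) cube([98, 15, 1202]);
translate([956, 501, 96]) cube([98, 15, 1202]);
translate([1121, 501, 96]) cube([98, 15, 1202]);
translate([1286, 501, 96]) cube([98, 15, 1202]);
translate([1451, 501, 96]) cube([98, 15, 1202]);
translate([1616, 501, 96]) cube([98, 15, 1202]);
translate([1781, 501, 96]) cube([98, 15, 1202]);
translate([1946, 501, 96]) cube([98, 15, 1202]);
translate([2111, 501, 96]) cube([98, 15, 1202]);
translate([2276, 501, 96]) cube([98, 15, 1202]);
translate([2441, 501, 96]) cube([98, 15, 1202]);
translate([2606, 501, 96]) cube([98, 15, 1202]);


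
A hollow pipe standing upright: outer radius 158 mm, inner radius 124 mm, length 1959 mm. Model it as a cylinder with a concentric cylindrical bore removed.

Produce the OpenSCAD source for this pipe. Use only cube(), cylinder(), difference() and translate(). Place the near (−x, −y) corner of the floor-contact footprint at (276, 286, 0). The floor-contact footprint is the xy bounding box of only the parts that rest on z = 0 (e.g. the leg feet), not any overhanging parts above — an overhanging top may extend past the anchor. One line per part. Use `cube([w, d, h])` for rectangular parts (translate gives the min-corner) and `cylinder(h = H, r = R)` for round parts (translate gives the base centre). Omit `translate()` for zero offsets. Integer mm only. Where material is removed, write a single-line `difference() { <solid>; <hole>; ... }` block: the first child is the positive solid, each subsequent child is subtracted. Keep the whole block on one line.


difference() { translate([434, 444, 0]) cylinder(h = 1959, r = 158); translate([434, 444, 0]) cylinder(h = 1959, r = 124); }


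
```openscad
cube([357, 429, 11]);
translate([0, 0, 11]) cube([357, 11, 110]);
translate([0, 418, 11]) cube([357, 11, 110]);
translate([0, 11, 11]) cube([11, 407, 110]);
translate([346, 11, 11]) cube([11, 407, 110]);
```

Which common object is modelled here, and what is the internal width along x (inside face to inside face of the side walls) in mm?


An open box. The internal width is 335 mm.

A 357×429 base slab with four walls standing on it — an open box. The base is 357 mm wide and the walls are 11 mm thick, so the internal width is 357 − 2 × 11 = 335 mm.


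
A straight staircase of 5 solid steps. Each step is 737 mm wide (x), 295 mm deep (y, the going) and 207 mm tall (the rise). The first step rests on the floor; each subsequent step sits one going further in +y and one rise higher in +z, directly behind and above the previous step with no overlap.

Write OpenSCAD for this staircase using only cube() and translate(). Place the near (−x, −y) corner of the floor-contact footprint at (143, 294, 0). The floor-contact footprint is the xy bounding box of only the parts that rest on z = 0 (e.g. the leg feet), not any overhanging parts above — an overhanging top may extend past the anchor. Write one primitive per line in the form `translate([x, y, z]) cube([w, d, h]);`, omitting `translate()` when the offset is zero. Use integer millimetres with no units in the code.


translate([143, 294, 0]) cube([737, 295, 207]);
translate([143, 589, 207]) cube([737, 295, 207]);
translate([143, 884, 414]) cube([737, 295, 207]);
translate([143, 1179, 621]) cube([737, 295, 207]);
translate([143, 1474, 828]) cube([737, 295, 207]);


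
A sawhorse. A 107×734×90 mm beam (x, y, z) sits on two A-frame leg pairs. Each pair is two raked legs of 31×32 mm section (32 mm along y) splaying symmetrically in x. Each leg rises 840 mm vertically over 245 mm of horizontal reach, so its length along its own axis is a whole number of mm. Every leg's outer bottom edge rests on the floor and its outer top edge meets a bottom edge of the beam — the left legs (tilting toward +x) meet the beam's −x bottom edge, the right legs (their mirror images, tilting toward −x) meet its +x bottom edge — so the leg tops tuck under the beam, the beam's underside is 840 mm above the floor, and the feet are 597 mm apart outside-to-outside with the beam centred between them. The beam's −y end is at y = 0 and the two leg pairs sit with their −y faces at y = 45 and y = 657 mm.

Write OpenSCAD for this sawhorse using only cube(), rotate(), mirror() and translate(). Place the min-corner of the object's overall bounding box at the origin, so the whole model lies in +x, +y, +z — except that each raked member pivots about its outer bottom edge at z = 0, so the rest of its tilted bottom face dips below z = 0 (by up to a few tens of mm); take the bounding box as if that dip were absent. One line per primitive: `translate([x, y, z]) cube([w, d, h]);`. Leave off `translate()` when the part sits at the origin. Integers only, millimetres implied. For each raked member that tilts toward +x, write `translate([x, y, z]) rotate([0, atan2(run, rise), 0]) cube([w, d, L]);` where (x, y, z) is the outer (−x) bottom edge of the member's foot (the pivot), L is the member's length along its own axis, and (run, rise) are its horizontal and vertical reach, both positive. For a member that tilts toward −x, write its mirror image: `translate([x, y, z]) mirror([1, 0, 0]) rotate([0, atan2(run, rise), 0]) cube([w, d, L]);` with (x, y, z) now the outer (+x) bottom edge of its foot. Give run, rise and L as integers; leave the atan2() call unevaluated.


translate([245, 0, 840]) cube([107, 734, 90]);
translate([0, 45, 0]) rotate([0, atan2(245, 840), 0]) cube([31, 32, 875]);
translate([597, 45, 0]) mirror([1, 0, 0]) rotate([0, atan2(245, 840), 0]) cube([31, 32, 875]);
translate([0, 657, 0]) rotate([0, atan2(245, 840), 0]) cube([31, 32, 875]);
translate([597, 657, 0]) mirror([1, 0, 0]) rotate([0, atan2(245, 840), 0]) cube([31, 32, 875]);


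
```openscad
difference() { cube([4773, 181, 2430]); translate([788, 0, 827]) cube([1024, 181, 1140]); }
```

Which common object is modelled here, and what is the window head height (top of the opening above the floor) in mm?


A wall with a window opening. The window head height is 1967 mm.

A wall with a rectangular opening subtracted — a window. Sill at z = 827, opening 1140 mm tall, so the head is at 827 + 1140 = 1967 mm.


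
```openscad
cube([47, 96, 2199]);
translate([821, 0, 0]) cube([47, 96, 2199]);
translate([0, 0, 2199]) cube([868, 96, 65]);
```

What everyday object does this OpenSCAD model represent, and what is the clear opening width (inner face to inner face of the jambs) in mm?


A door frame. The clear opening width is 774 mm.

Two 2199 mm tall posts with a header on top — a door frame. The left jamb is 47 mm wide at x = 0; the right jamb starts at x = 821. The clear opening is 821 − 47 = 774 mm.


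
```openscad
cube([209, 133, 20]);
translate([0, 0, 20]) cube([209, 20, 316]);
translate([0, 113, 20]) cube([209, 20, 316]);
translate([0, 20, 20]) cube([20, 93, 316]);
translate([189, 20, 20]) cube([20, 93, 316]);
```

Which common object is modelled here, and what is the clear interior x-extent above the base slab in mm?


An open box. The internal width is 169 mm.

A 209×133 base slab with four walls standing on it — an open box. The base is 209 mm wide and the walls are 20 mm thick, so the internal width is 209 − 2 × 20 = 169 mm.


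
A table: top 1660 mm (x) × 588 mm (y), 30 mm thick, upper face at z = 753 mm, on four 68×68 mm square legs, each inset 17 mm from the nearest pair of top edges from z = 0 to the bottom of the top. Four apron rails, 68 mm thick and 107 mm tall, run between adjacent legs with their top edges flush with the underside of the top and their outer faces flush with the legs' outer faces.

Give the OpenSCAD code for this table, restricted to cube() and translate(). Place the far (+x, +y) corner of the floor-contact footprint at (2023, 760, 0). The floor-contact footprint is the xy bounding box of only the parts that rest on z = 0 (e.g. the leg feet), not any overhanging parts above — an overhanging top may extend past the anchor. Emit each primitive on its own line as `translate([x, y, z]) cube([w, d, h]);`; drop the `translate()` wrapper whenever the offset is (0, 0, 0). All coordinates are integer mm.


translate([380, 189, 723]) cube([1660, 588, 30]);
translate([397, 206, 0]) cube([68, 68, 723]);
translate([1955, 206, 0]) cube([68, 68, 723]);
translate([397, 692, 0]) cube([68, 68, 723]);
translate([1955, 692, 0]) cube([68, 68, 723]);
translate([465, 206, 616]) cube([1490, 68, 107]);
translate([465, 692, 616]) cube([1490, 68, 107]);
translate([397, 274, 616]) cube([68, 418, 107]);
translate([1955, 274, 616]) cube([68, 418, 107]);


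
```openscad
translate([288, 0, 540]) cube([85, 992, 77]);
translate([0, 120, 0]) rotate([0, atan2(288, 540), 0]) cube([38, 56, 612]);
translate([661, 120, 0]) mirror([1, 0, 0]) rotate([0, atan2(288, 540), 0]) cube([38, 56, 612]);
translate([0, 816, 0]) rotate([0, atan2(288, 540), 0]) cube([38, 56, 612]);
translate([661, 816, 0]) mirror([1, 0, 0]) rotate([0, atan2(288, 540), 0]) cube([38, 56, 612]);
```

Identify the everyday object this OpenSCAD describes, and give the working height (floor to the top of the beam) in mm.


A sawhorse. The overall height is 617 mm.

A beam across two mirrored pairs of raked legs — a sawhorse. The beam's underside is at z = 540 (matching the legs' vertical rise in atan2(288, 540)) and the beam is 77 mm tall, so its top is at 540 + 77 = 617 mm. The raked legs top out at the beam's underside, so that is the highest point.


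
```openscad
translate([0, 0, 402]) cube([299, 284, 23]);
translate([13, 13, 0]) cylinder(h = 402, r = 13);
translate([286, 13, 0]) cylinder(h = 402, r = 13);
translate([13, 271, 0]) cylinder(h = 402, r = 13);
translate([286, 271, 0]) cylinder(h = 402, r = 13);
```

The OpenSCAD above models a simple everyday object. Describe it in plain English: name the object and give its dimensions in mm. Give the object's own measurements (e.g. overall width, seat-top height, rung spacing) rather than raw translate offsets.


A four-legged stool. The seat is a 299×284×23 mm slab whose top surface is at z = 425 mm; four round legs, each 26 mm in diameter, run from the floor (z = 0) to the underside of the seat, each leg's axis is inset half a diameter from the nearest pair of seat edges (so the leg's bounding box is flush with the corner).


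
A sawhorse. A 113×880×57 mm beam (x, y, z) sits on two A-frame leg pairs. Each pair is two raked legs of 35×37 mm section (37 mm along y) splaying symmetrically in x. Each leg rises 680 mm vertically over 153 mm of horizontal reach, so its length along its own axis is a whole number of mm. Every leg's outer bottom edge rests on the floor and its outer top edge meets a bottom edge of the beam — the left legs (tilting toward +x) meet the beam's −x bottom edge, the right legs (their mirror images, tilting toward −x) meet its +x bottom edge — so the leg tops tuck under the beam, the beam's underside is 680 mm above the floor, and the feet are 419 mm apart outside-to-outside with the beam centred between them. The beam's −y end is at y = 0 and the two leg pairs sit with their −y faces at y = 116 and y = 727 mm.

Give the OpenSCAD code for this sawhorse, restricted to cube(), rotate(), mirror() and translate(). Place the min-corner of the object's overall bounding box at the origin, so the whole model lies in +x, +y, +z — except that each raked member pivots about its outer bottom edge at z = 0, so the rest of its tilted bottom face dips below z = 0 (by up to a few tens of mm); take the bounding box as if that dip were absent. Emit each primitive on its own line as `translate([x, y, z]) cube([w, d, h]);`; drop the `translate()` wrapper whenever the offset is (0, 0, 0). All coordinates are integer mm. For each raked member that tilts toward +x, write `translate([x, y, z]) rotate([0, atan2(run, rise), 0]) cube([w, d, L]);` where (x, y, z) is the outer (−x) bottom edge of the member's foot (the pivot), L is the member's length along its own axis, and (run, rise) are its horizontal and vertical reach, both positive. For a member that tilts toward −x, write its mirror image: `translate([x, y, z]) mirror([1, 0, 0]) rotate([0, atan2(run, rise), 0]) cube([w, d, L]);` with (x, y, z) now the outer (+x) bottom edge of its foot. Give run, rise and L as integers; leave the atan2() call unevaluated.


translate([153, 0, 680]) cube([113, 880, 57]);
translate([0, 116, 0]) rotate([0, atan2(153, 680), 0]) cube([35, 37, 697]);
translate([419, 116, 0]) mirror([1, 0, 0]) rotate([0, atan2(153, 680), 0]) cube([35, 37, 697]);
translate([0, 727, 0]) rotate([0, atan2(153, 680), 0]) cube([35, 37, 697]);
translate([419, 727, 0]) mirror([1, 0, 0]) rotate([0, atan2(153, 680), 0]) cube([35, 37, 697]);


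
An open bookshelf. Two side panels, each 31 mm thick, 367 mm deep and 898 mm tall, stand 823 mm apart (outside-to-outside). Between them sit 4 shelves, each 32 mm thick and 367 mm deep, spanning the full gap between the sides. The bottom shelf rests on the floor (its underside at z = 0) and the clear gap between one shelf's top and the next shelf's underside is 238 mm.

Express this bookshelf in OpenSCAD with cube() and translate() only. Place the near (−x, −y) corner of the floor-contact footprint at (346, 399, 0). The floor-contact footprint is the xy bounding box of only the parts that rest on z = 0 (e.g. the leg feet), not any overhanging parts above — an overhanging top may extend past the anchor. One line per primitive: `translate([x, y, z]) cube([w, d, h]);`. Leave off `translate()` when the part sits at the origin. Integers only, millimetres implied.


translate([346, 399, 0]) cube([31, 367, 898]);
translate([1138, 399, 0]) cube([31, 367, 898]);
translate([377, 399, 0]) cube([761, 367, 32]);
translate([377, 399, 270]) cube([761, 367, 32]);
translate([377, 399, 540]) cube([761, 367, 32]);
translate([377, 399, 810]) cube([761, 367, 32]);


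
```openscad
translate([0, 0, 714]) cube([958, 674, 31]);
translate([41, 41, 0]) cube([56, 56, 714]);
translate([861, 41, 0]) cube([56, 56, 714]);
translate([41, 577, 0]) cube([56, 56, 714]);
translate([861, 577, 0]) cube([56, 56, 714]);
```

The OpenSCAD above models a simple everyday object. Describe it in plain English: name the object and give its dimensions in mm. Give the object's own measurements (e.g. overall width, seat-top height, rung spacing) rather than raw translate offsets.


A rectangular dining table. The top is 958×674×31 mm with its upper surface at z = 745 mm. It stands on four 56×56 mm square legs, each inset 41 mm from the nearest pair of top edges, running from the floor to the underside of the top.


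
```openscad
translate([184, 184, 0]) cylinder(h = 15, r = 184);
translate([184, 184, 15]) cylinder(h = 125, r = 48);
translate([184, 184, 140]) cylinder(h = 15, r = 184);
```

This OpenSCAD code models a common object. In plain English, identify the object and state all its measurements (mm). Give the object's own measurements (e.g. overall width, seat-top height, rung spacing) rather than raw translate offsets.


A spool: two coaxial disc flanges of radius 184 mm and thickness 15 mm, joined by a core cylinder of radius 48 mm and height 125 mm. The lower flange rests on z = 0 and the three cylinders share a vertical axis.


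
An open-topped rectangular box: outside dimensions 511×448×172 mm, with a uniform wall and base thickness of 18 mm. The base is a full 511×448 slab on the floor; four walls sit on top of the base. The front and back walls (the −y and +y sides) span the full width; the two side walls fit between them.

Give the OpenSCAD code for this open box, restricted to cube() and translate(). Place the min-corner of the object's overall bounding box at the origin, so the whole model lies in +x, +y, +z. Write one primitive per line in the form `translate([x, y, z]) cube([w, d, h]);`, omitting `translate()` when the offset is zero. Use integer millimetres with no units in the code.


cube([511, 448, 18]);
translate([0, 0, 18]) cube([511, 18, 154]);
translate([0, 430, 18]) cube([511, 18, 154]);
translate([0, 18, 18]) cube([18, 412, 154]);
translate([493, 18, 18]) cube([18, 412, 154]);


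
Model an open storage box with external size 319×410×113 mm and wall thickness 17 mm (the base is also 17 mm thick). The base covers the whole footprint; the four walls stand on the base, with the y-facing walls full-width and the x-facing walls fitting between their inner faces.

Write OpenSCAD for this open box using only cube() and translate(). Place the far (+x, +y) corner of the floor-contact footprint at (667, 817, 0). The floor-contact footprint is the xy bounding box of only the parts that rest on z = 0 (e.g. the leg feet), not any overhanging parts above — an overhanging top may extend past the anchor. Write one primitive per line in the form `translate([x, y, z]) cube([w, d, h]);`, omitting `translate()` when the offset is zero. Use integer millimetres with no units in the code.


translate([348, 407, 0]) cube([319, 410, 17]);
translate([348, 407, 17]) cube([319, 17, 96]);
translate([348, 800, 17]) cube([319, 17, 96]);
translate([348, 424, 17]) cube([17, 376, 96]);
translate([650, 424, 17]) cube([17, 376, 96]);


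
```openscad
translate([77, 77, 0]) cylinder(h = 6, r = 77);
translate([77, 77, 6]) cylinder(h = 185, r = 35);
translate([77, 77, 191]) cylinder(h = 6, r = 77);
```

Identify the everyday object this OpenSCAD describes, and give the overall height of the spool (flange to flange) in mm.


A spool. The overall height is 197 mm.

Three coaxial cylinders, large–small–large — a spool. Two 6 mm flanges and a 185 mm core give 6 + 185 + 6 = 197 mm.


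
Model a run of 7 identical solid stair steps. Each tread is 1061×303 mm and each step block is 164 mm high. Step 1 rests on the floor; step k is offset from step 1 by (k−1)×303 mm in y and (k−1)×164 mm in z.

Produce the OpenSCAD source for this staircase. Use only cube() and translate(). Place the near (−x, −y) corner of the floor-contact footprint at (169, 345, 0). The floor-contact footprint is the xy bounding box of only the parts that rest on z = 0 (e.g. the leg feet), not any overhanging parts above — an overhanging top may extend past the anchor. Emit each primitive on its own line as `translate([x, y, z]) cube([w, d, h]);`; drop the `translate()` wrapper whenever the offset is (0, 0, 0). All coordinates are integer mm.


translate([169, 345, 0]) cube([1061, 303, 164]);
translate([169, 648, 164]) cube([1061, 303, 164]);
translate([169, 951, 328]) cube([1061, 303, 164]);
translate([169, 1254, 492]) cube([1061, 303, 164]);
translate([169, 1557, 656]) cube([1061, 303, 164]);
translate([169, 1860, 820]) cube([1061, 303, 164]);
translate([169, 2163, 984]) cube([1061, 303, 164]);


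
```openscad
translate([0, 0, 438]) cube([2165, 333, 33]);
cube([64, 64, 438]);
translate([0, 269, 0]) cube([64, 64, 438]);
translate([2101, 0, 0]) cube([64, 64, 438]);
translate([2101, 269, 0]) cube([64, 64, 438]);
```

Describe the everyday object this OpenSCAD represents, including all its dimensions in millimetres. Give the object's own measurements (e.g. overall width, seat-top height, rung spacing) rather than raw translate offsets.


A bench: a 2165×333 mm seat slab, 33 mm thick, top at z = 471 mm, on four 64×64 mm square legs flush with the seat corners and standing on z = 0.


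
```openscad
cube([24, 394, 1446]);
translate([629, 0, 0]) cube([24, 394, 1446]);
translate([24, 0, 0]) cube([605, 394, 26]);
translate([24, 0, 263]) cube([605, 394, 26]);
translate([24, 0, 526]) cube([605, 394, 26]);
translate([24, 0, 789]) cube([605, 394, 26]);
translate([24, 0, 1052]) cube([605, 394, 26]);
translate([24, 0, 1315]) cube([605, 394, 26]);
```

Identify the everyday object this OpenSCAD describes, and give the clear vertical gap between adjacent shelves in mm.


A bookshelf. The clear shelf gap is 237 mm.

Two tall side panels with 6 horizontal boards between them — a bookshelf. The first two shelf undersides are at z = 0 and z = 263; with shelf thickness 26, the clear gap is 263 − 0 − 26 = 237 mm.


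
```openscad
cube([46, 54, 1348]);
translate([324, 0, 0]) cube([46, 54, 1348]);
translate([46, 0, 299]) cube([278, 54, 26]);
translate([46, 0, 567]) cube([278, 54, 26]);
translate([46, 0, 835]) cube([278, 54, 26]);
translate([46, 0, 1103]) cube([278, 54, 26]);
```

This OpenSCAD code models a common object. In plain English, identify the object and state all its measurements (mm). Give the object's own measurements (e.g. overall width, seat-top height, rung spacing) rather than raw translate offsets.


A straight ladder. Two 46×54 mm vertical rails, 1348 mm tall, stand 370 mm apart (outside-to-outside) with their front faces coplanar on the −y side. 4 rungs, each 54 mm deep and 26 mm tall, span between the inner faces of the rails, front faces flush with the rails. The lowest rung's underside is at z = 299 mm and rungs are spaced 268 mm apart (underside to underside).


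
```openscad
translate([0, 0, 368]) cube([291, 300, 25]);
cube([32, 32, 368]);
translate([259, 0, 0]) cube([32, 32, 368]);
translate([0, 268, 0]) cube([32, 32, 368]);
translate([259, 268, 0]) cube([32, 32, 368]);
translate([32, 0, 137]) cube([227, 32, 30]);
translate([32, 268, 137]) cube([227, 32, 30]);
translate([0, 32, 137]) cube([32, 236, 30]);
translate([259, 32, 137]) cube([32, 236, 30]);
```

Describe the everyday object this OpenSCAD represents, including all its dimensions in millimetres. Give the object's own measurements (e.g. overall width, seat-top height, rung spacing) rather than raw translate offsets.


A simple wooden stool: a rectangular seat 291 mm (x) by 300 mm (y), 25 mm thick, top face at z = 393 mm, on four square legs, each 32×32 mm in cross-section. The legs rest on z = 0, each flush with a corner of the seat. Four stretchers, 32 mm wide and 30 mm tall, connect adjacent legs with their undersides at z = 137 mm, each running between the inner faces of the legs it joins and aligned with the legs' outer faces on the other axis.


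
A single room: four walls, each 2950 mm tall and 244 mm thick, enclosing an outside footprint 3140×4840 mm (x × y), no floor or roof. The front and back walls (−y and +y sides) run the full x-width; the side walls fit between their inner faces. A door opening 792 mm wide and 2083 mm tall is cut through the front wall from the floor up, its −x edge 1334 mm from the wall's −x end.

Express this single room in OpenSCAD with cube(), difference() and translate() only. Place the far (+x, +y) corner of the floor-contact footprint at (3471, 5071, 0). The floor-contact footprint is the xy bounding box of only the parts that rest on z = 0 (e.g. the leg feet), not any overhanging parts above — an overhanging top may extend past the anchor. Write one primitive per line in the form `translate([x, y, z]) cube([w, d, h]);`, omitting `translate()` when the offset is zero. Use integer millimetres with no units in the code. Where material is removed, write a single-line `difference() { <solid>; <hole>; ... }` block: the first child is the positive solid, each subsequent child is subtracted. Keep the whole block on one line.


difference() { translate([331, 231, 0]) cube([3140, 244, 2950]); translate([1665, 231, 0]) cube([792, 244, 2083]); }
translate([331, 4827, 0]) cube([3140, 244, 2950]);
translate([331, 475, 0]) cube([244, 4352, 2950]);
translate([3227, 475, 0]) cube([244, 4352, 2950]);


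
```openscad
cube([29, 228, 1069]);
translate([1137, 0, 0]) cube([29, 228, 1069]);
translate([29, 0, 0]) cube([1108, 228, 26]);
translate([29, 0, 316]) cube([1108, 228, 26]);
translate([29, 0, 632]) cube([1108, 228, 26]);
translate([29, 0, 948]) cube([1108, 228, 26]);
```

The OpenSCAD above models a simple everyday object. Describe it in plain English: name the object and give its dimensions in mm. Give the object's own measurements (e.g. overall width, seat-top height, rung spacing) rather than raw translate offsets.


An open bookshelf. Two side panels, each 29 mm thick, 228 mm deep and 1069 mm tall, stand 1166 mm apart (outside-to-outside). Between them sit 4 shelves, each 26 mm thick and 228 mm deep, spanning the full gap between the sides. The bottom shelf rests on the floor (its underside at z = 0) and the clear gap between one shelf's top and the next shelf's underside is 290 mm.


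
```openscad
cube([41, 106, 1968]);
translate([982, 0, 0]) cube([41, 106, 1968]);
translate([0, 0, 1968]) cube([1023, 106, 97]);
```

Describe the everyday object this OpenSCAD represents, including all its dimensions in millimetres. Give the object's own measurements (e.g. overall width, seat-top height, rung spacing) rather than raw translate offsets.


A door frame. The clear opening is 941 mm wide and 1968 mm high. Two 41 mm wide jambs, 106 mm deep, stand either side of the opening from the floor to the top of the opening. A 97 mm thick head sits across the top of both jambs, spanning the full outside width of the frame.


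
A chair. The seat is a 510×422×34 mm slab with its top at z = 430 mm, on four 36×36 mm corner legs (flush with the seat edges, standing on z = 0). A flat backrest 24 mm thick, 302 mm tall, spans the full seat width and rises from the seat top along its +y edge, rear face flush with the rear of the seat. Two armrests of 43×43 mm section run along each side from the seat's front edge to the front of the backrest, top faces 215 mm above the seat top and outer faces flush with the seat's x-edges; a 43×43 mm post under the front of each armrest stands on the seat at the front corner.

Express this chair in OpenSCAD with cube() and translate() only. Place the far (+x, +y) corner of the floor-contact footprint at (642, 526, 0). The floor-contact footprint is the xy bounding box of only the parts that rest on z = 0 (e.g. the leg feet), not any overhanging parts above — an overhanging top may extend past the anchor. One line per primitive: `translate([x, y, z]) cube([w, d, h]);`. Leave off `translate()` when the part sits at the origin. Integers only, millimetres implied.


translate([132, 104, 396]) cube([510, 422, 34]);
translate([132, 104, 0]) cube([36, 36, 396]);
translate([606, 104, 0]) cube([36, 36, 396]);
translate([132, 490, 0]) cube([36, 36, 396]);
translate([606, 490, 0]) cube([36, 36, 396]);
translate([132, 502, 430]) cube([510, 24, 302]);
translate([132, 104, 602]) cube([43, 398, 43]);
translate([599, 104, 602]) cube([43, 398, 43]);
translate([132, 104, 430]) cube([43, 43, 172]);
translate([599, 104, 430]) cube([43, 43, 172]);


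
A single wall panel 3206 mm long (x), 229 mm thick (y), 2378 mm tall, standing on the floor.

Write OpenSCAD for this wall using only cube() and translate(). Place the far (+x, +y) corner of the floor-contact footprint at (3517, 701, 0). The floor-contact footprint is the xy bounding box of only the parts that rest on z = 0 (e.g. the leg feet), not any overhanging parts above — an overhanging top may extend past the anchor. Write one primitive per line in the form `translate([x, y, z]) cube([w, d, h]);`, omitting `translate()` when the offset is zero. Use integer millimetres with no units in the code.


translate([311, 472, 0]) cube([3206, 229, 2378]);


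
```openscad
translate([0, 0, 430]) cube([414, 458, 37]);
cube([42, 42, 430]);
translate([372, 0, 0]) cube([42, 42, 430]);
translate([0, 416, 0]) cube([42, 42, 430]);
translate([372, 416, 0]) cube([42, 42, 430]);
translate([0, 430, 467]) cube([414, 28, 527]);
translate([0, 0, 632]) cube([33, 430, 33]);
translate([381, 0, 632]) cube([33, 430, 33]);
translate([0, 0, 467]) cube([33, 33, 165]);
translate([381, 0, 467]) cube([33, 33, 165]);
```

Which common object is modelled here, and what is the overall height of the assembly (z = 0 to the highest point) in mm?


A chair. The overall height is 994 mm.

A slab on four corner posts with a tall panel at the back — a chair. The seat slab sits at z = 430 with thickness 37, and the 527 mm backrest starts at the seat top, so the overall height is 430 + 37 + 527 = 994 mm.


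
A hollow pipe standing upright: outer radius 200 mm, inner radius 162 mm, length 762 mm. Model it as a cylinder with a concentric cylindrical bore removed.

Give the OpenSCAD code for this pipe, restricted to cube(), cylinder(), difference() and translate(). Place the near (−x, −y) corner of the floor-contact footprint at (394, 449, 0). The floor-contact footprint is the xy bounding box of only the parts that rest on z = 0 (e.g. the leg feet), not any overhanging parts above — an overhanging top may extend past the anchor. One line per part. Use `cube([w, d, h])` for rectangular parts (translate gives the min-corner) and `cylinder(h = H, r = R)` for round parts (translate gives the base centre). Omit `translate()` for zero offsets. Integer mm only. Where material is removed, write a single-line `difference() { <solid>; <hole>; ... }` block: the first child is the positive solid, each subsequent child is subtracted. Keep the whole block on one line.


difference() { translate([594, 649, 0]) cylinder(h = 762, r = 200); translate([594, 649, 0]) cylinder(h = 762, r = 162); }


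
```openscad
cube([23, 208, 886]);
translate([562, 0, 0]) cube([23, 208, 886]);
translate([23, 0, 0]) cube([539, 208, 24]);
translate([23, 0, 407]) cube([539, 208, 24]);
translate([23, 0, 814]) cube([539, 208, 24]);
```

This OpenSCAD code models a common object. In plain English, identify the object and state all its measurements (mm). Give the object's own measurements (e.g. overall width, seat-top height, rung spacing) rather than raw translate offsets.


An open bookshelf. Two side panels, each 23 mm thick, 208 mm deep and 886 mm tall, stand 585 mm apart (outside-to-outside). Between them sit 3 shelves, each 24 mm thick and 208 mm deep, spanning the full gap between the sides. The bottom shelf rests on the floor (its underside at z = 0) and the clear gap between one shelf's top and the next shelf's underside is 383 mm.


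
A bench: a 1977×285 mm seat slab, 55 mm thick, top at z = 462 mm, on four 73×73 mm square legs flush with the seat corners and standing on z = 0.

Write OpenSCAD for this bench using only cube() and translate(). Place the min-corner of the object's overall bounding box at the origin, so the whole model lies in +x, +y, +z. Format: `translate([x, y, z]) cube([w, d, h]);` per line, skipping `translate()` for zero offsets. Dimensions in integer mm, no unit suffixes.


translate([0, 0, 407]) cube([1977, 285, 55]);
cube([73, 73, 407]);
translate([0, 212, 0]) cube([73, 73, 407]);
translate([1904, 0, 0]) cube([73, 73, 407]);
translate([1904, 212, 0]) cube([73, 73, 407]);


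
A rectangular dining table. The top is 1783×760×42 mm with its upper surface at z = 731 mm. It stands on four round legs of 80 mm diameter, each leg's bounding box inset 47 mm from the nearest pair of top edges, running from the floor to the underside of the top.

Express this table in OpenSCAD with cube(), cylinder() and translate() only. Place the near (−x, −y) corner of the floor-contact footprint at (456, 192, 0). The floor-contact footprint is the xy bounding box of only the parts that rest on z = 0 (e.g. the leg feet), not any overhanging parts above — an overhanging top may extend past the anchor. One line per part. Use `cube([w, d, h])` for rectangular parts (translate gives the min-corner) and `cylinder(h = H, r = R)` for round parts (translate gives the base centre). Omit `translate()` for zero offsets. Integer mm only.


// leg_h = 731 - 42 = 689
translate([409, 145, 689]) cube([1783, 760, 42]);
translate([496, 232, 0]) cylinder(h = 689, r = 40);
translate([2105, 232, 0]) cylinder(h = 689, r = 40);
translate([496, 818, 0]) cylinder(h = 689, r = 40);
translate([2105, 818, 0]) cylinder(h = 689, r = 40);


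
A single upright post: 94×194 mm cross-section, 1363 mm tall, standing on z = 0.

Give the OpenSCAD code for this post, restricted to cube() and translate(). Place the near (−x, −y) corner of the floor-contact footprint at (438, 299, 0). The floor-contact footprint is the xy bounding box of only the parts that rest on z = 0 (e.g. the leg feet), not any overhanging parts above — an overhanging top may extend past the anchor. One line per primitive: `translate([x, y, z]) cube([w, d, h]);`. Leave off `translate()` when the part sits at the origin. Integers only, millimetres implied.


translate([438, 299, 0]) cube([94, 194, 1363]);


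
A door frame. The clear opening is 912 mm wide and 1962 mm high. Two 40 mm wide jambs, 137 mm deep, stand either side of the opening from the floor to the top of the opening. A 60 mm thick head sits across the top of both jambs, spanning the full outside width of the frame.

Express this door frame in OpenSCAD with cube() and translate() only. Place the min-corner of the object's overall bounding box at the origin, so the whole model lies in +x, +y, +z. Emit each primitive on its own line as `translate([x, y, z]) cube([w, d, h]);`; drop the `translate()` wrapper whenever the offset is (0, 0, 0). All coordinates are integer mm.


cube([40, 137, 1962]);
translate([952, 0, 0]) cube([40, 137, 1962]);
translate([0, 0, 1962]) cube([992, 137, 60]);


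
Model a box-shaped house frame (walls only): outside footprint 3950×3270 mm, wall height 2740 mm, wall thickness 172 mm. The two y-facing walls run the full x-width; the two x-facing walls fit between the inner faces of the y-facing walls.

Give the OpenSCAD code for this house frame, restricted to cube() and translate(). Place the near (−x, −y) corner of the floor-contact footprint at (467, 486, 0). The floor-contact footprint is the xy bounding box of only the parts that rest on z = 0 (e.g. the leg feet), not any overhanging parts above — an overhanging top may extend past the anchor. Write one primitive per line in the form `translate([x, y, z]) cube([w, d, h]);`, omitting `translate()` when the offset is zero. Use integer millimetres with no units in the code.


translate([467, 486, 0]) cube([3950, 172, 2740]);
translate([467, 3584, 0]) cube([3950, 172, 2740]);
translate([467, 658, 0]) cube([172, 2926, 2740]);
translate([4245, 658, 0]) cube([172, 2926, 2740]);


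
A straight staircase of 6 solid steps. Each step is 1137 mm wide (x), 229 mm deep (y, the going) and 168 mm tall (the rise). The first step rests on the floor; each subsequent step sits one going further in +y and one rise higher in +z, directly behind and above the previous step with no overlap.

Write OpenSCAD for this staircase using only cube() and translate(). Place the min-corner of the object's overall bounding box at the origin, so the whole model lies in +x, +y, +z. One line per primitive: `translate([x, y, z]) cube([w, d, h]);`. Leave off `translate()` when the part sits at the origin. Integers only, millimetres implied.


cube([1137, 229, 168]);
translate([0, 229, 168]) cube([1137, 229, 168]);
translate([0, 458, 336]) cube([1137, 229, 168]);
translate([0, 687, 504]) cube([1137, 229, 168]);
translate([0, 916, 672]) cube([1137, 229, 168]);
translate([0, 1145, 840]) cube([1137, 229, 168]);
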